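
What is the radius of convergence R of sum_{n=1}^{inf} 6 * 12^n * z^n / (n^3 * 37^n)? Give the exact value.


Step 1: General term a_n = 6 * 12^n / (n^3 * 37^n)
Step 2: By the root test, |a_n|^(1/n) = 6^(1/n) * 12 / (n^(3/n) * 37) -> 12/37 as n -> infinity (since 6^(1/n) -> 1 and n^(3/n) -> 1)
Step 3: R = 1/lim|a_n|^(1/n) = 37/12

37/12


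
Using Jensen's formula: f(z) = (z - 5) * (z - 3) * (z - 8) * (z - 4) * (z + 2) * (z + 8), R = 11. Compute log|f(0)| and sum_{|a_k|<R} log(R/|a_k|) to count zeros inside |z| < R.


Jensen's formula: (1/2pi)*integral log|f(Re^it)|dt = log|f(0)| + sum_{|a_k|<R} log(R/|a_k|)
Step 1: f(0) = (-5) * (-3) * (-8) * (-4) * 2 * 8 = 7680
Step 2: log|f(0)| = log|5| + log|3| + log|8| + log|4| + log|-2| + log|-8| = 8.9464
Step 3: Zeros inside |z| < 11: 5, 3, 8, 4, -2, -8
Step 4: Jensen sum = log(11/5) + log(11/3) + log(11/8) + log(11/4) + log(11/2) + log(11/8) = 5.441
Step 5: n(R) = number of terms in the Jensen sum = count of zeros inside |z| < 11 = 6

6


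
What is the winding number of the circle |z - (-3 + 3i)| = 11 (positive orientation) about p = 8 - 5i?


Step 1: Center c = (-3, 3), radius = 11
Step 2: |p - c|^2 = 11^2 + (-8)^2 = 185
Step 3: r^2 = 121
Step 4: |p-c| > r so winding number = 0

0


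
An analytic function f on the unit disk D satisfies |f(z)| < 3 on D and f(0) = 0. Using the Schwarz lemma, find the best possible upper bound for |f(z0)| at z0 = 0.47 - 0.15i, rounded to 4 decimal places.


Step 1: g = f/3 maps D -> D with g(0) = 0, so by the Schwarz lemma |g(z)| <= |z|, i.e. |f(z)| <= 3|z|; this is sharp (f(z) = 3z).
Step 2: |z0|^2 = 0.47^2 + (-0.15)^2 = 0.2434
Step 3: |z0| = sqrt(0.2434) = 0.493356
Step 4: Best bound = 3 * |z0| = 3 * 0.493356 = 1.4801

1.4801


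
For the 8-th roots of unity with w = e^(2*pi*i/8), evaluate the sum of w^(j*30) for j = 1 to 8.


Step 1: The sum sum_{j=1}^{n} w^(k*j) equals n if n | k, else 0.
Step 2: Here n = 8, k = 30
Step 3: Does n divide k? 8 | 30 -> False
Step 4: Sum = 0

0


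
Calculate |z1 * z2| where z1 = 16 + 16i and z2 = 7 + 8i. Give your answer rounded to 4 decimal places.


Step 1: |z1| = sqrt(16^2 + 16^2) = sqrt(512)
Step 2: |z2| = sqrt(7^2 + 8^2) = sqrt(113)
Step 3: |z1*z2| = |z1|*|z2| = sqrt(512) * sqrt(113) = sqrt(512 * 113) = sqrt(57856)
Step 4: = 240.5327

240.5327


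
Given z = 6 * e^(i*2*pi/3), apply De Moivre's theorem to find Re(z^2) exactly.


Step 1: By De Moivre's theorem, z^2 = 6^2 * e^(i*2*2*pi/3) = 36 * (cos(4*pi/3) + i*sin(4*pi/3))
Step 2: |z|^2 = 6^2 = 36
Step 3: The angle 4*pi/3 already lies in [0, 2*pi)
Step 4: cos(4*pi/3) = -1/2
Step 5: Re(z^2) = 36 * (-1/2) = -18

-18


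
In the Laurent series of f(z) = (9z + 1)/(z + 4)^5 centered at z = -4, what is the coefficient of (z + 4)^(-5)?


Step 1: Write the numerator in powers of (z + 4): 9z + 1 = 9(z + 4) + (9*(-4) + 1) = 9(z + 4) - 35
Step 2: Divide by (z + 4)^5: f(z) = -35(z + 4)^(-5) + 9(z + 4)^(-4)
Step 3: This finite sum is the Laurent series of f about z = -4.
Step 4: Coefficient of (z + 4)^(-5) = 9*(-4) + 1 = -35

-35


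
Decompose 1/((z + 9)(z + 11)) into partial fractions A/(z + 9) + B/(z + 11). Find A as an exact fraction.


Step 1: Multiply both sides by (z + 9) and set z = -9
Step 2: A = 1 / (-9 + 11)
Step 3: A = 1 / 2
Step 4: A = 1/2

1/2


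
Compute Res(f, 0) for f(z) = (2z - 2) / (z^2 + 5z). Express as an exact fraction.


Step 1: Q(z) = z^2 + 5z = (z)(z + 5)
Step 2: Q'(z) = 2z + 5
Step 3: Q'(0) = 5, P(0) = -2
Step 4: Res = P(0)/Q'(0) = -2/5 = -2/5

-2/5


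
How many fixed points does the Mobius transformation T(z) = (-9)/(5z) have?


Step 1: Fixed points satisfy T(z) = z
Step 2: 5z^2 + 9 = 0
Step 3: Discriminant = 0^2 - 4*5*9 = -180
Step 4: Number of fixed points = 2

2


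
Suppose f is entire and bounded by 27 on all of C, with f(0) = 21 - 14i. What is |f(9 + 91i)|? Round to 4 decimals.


Step 1: By Liouville's theorem, a bounded entire function is constant.
Step 2: f(z) = f(0) = 21 - 14i for all z.
Step 3: |f(w)| = |21 - 14i| = sqrt(441 + 196)
Step 4: = 25.2389

25.2389


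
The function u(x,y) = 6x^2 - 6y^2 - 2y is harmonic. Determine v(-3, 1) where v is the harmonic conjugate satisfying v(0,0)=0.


Step 1: v_x = -u_y = 12y + 2
Step 2: v_y = u_x = 12x + 0
Step 3: v = 12xy + 2x + C
Step 4: v(0,0) = 0 => C = 0
Step 5: v(-3, 1) = -42

-42


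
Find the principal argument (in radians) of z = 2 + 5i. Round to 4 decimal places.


Step 1: z = 2 + 5i
Step 2: arg(z) = atan2(5, 2)
Step 3: arg(z) = 1.1903

1.1903


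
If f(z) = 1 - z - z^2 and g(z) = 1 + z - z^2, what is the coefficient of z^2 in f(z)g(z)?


Step 1: z^2 term in f*g comes from: (1)*(-z^2) + (-z)*(z) + (-z^2)*(1)
Step 2: = -1 - 1 - 1
Step 3: = -3

-3


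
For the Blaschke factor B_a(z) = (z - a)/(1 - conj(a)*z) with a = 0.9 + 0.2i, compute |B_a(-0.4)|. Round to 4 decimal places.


Step 1: Numerator z0 - a = -0.4 - (0.9 + 0.2i) = -1.3 - 0.2i
Step 2: Denominator 1 - conj(a)*z0 = 1 - (0.9 - 0.2i)*(-0.4) = 1.36 - 0.08i
Step 3: |z0 - a|^2 = (-1.3)^2 + (-0.2)^2 = 1.73; |1 - conj(a)*z0|^2 = 1.36^2 + (-0.08)^2 = 1.856
Step 4: |B_a(-0.4)| = sqrt(1.73 / 1.856) = sqrt(0.932112)
Step 5: = 0.9655

0.9655


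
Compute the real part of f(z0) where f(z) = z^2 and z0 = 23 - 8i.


Step 1: z0 = 23 - 8i
Step 2: z0^2 = 23^2 - (-8)^2 - 368i
Step 3: real part = 529 - 64 = 465

465


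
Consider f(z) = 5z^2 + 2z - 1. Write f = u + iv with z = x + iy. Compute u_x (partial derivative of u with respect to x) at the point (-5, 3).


Step 1: f(z) = 5(x+iy)^2 + 2(x+iy) - 1
Step 2: u = 5(x^2 - y^2) + 2x - 1
Step 3: u_x = 10x + 2
Step 4: At (-5, 3): u_x = -50 + 2 = -48

-48


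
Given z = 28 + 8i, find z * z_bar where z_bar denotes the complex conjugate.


Step 1: conj(z) = 28 - 8i
Step 2: z * conj(z) = 28^2 + 8^2
Step 3: = 784 + 64 = 848

848


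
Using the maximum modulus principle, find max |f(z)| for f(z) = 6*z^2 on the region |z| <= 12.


Step 1: On |z| = 12, |f(z)| = 6 * |z|^2 = 6 * 12^2
Step 2: By maximum modulus principle, maximum is on boundary.
Step 3: Maximum = 6 * 144 = 864

864


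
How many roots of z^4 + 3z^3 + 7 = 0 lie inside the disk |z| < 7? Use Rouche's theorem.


Step 1: On |z| = 7 the three terms have sizes |z^4| = 7^4 = 2401, |3z^3| = 3*7^3 = 1029, |7| = 7
Step 2: The dominant term is g(z) = z^4; let h(z) = 3z^3 + 7 so f = g + h
Step 3: On |z| = 7: |g| = 2401 and |h| <= 1029 + 7 = 1036
Step 4: Since 2401 > 1036, |h| < |g| on |z| = 7, so by Rouche f has the same number of zeros as g inside |z| < 7
Step 5: g(z) = z^4 has 4 zeros (all at the origin) inside |z| < 7. Answer = 4

4


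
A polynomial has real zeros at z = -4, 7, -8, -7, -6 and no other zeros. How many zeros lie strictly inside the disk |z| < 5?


Step 1: Check each root:
  z = -4: |-4| = 4 < 5
  z = 7: |7| = 7 >= 5
  z = -8: |-8| = 8 >= 5
  z = -7: |-7| = 7 >= 5
  z = -6: |-6| = 6 >= 5
Step 2: Count = 1

1


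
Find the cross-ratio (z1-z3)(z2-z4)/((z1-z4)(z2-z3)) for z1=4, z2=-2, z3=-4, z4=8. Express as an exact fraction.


Step 1: (z1-z3)(z2-z4) = 8 * (-10) = -80
Step 2: (z1-z4)(z2-z3) = (-4) * 2 = -8
Step 3: Cross-ratio = 80/8 = 10

10


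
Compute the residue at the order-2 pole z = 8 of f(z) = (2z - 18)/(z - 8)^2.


Step 1: Pole of order 2 at z = 8
Step 2: Res = lim d/dz [(z - 8)^2 * f(z)] as z -> 8
Step 3: (z - 8)^2 * f(z) = 2z - 18
Step 4: d/dz[2z - 18] = 2

2


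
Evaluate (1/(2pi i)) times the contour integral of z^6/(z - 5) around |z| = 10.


Step 1: f(z) = z^6, a = 5 is inside |z| = 10
Step 2: By Cauchy integral formula: (1/(2pi*i)) * integral = f(a)
Step 3: f(5) = 5^6 = 15625

15625


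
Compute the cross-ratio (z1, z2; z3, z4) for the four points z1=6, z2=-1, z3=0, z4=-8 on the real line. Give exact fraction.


Step 1: (z1-z3)(z2-z4) = 6 * 7 = 42
Step 2: (z1-z4)(z2-z3) = 14 * (-1) = -14
Step 3: Cross-ratio = -42/14 = -3

-3


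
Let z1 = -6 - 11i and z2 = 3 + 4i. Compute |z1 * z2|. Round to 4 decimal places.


Step 1: |z1| = sqrt((-6)^2 + (-11)^2) = sqrt(157)
Step 2: |z2| = sqrt(3^2 + 4^2) = sqrt(25)
Step 3: |z1*z2| = |z1|*|z2| = sqrt(157) * sqrt(25) = sqrt(157 * 25) = sqrt(3925)
Step 4: = 62.6498

62.6498


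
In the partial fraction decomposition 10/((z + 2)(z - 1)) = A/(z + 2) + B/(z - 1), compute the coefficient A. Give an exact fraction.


Step 1: Multiply both sides by (z + 2) and set z = -2
Step 2: A = 10 / (-2 - 1)
Step 3: A = 10 / (-3)
Step 4: A = -10/3

-10/3


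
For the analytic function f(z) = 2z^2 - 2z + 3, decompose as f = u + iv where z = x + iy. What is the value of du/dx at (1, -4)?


Step 1: f(z) = 2(x+iy)^2 - 2(x+iy) + 3
Step 2: u = 2(x^2 - y^2) - 2x + 3
Step 3: u_x = 4x - 2
Step 4: At (1, -4): u_x = 4 - 2 = 2

2


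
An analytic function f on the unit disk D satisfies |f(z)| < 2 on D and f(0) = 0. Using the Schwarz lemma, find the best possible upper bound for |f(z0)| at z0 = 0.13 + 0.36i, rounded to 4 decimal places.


Step 1: g = f/2 maps D -> D with g(0) = 0, so by the Schwarz lemma |g(z)| <= |z|, i.e. |f(z)| <= 2|z|; this is sharp (f(z) = 2z).
Step 2: |z0|^2 = 0.13^2 + 0.36^2 = 0.1465
Step 3: |z0| = sqrt(0.1465) = 0.382753
Step 4: Best bound = 2 * |z0| = 2 * 0.382753 = 0.7655

0.7655


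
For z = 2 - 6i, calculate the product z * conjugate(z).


Step 1: conj(z) = 2 + 6i
Step 2: z * conj(z) = 2^2 + (-6)^2
Step 3: = 4 + 36 = 40

40


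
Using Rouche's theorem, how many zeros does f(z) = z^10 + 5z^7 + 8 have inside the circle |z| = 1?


Step 1: On |z| = 1 the three terms have sizes |z^10| = 1^10 = 1, |5z^7| = 5*1^7 = 5, |8| = 8
Step 2: The dominant term is g(z) = 8; let h(z) = z^10 + 5z^7 so f = g + h
Step 3: On |z| = 1: |g| = 8 and |h| <= 1 + 5 = 6
Step 4: Since 8 > 6, |h| < |g| on |z| = 1, so by Rouche f has the same number of zeros as g inside |z| < 1
Step 5: g(z) = 8 is a nonzero constant with no zeros inside |z| < 1. Answer = 0

0


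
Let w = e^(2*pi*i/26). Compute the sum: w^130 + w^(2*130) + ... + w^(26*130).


Step 1: The sum sum_{j=1}^{n} w^(k*j) equals n if n | k, else 0.
Step 2: Here n = 26, k = 130
Step 3: Does n divide k? 26 | 130 -> True
Step 4: Sum = 26

26


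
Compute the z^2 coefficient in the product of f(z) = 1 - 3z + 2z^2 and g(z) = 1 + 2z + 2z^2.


Step 1: z^2 term in f*g comes from: (1)*(2z^2) + (-3z)*(2z) + (2z^2)*(1)
Step 2: = 2 - 6 + 2
Step 3: = -2

-2


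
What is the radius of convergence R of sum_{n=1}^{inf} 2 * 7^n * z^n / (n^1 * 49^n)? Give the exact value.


Step 1: General term a_n = 2 * 7^n / (n^1 * 49^n)
Step 2: By the root test, |a_n|^(1/n) = 2^(1/n) * 7 / (n^(1/n) * 49) -> 7/49 as n -> infinity (since 2^(1/n) -> 1 and n^(1/n) -> 1)
Step 3: R = 1/lim|a_n|^(1/n) = 49/7 = 7

7


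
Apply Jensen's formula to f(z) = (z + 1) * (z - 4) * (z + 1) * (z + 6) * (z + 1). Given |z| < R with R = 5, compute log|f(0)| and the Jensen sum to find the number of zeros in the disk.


Jensen's formula: (1/2pi)*integral log|f(Re^it)|dt = log|f(0)| + sum_{|a_k|<R} log(R/|a_k|)
Step 1: f(0) = 1 * (-4) * 1 * 6 * 1 = -24
Step 2: log|f(0)| = log|-1| + log|4| + log|-1| + log|-6| + log|-1| = 3.1781
Step 3: Zeros inside |z| < 5: -1, 4, -1, -1
Step 4: Jensen sum = log(5/1) + log(5/4) + log(5/1) + log(5/1) = 5.0515
Step 5: n(R) = number of terms in the Jensen sum = count of zeros inside |z| < 5 = 4

4


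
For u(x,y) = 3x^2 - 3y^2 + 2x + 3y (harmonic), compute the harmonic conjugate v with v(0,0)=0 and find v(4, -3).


Step 1: v_x = -u_y = 6y - 3
Step 2: v_y = u_x = 6x + 2
Step 3: v = 6xy - 3x + 2y + C
Step 4: v(0,0) = 0 => C = 0
Step 5: v(4, -3) = -90

-90


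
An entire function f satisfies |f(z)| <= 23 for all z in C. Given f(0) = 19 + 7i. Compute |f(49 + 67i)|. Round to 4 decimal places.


Step 1: By Liouville's theorem, a bounded entire function is constant.
Step 2: f(z) = f(0) = 19 + 7i for all z.
Step 3: |f(w)| = |19 + 7i| = sqrt(361 + 49)
Step 4: = 20.2485

20.2485


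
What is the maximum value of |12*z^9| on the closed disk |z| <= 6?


Step 1: On |z| = 6, |f(z)| = 12 * |z|^9 = 12 * 6^9
Step 2: By maximum modulus principle, maximum is on boundary.
Step 3: Maximum = 12 * 10077696 = 120932352

120932352


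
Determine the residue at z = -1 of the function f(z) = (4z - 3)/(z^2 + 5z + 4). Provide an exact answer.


Step 1: Q(z) = z^2 + 5z + 4 = (z + 1)(z + 4)
Step 2: Q'(z) = 2z + 5
Step 3: Q'(-1) = 3, P(-1) = -7
Step 4: Res = P(-1)/Q'(-1) = -7/3 = -7/3

-7/3


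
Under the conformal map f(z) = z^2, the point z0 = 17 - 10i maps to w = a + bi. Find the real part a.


Step 1: z0 = 17 - 10i
Step 2: z0^2 = 17^2 - (-10)^2 - 340i
Step 3: real part = 289 - 100 = 189

189


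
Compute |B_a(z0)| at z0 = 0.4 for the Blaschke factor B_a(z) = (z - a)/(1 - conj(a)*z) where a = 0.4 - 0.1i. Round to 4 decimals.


Step 1: Numerator z0 - a = 0.4 - (0.4 - 0.1i) = 0 + 0.1i
Step 2: Denominator 1 - conj(a)*z0 = 1 - (0.4 + 0.1i)*0.4 = 0.84 - 0.04i
Step 3: |z0 - a|^2 = 0^2 + 0.1^2 = 0.01; |1 - conj(a)*z0|^2 = 0.84^2 + (-0.04)^2 = 0.7072
Step 4: |B_a(0.4)| = sqrt(0.01 / 0.7072) = sqrt(0.01414)
Step 5: = 0.1189

0.1189


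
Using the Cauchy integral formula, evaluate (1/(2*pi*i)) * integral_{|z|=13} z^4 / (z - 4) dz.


Step 1: f(z) = z^4, a = 4 is inside |z| = 13
Step 2: By Cauchy integral formula: (1/(2pi*i)) * integral = f(a)
Step 3: f(4) = 4^4 = 256

256


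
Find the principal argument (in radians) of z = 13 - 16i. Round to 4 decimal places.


Step 1: z = 13 - 16i
Step 2: arg(z) = atan2(-16, 13)
Step 3: arg(z) = -0.8885

-0.8885


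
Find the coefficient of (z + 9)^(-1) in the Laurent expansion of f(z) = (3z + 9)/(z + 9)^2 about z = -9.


Step 1: Write the numerator in powers of (z + 9): 3z + 9 = 3(z + 9) + (3*(-9) + 9) = 3(z + 9) - 18
Step 2: Divide by (z + 9)^2: f(z) = -18(z + 9)^(-2) + 3(z + 9)^(-1)
Step 3: This finite sum is the Laurent series of f about z = -9.
Step 4: Coefficient of (z + 9)^(-1) = coefficient of (z + 9) in the re-centred numerator = 3

3


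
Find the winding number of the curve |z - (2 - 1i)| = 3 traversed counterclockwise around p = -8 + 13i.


Step 1: Center c = (2, -1), radius = 3
Step 2: |p - c|^2 = (-10)^2 + 14^2 = 296
Step 3: r^2 = 9
Step 4: |p-c| > r so winding number = 0

0


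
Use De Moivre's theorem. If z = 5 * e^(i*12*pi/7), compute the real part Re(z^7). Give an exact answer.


Step 1: By De Moivre's theorem, z^7 = 5^7 * e^(i*7*12*pi/7) = 78125 * (cos(12*pi) + i*sin(12*pi))
Step 2: |z|^7 = 5^7 = 78125
Step 3: Reduce the angle mod 2*pi: 12*pi - 12*pi = 0
Step 4: cos(0) = 1
Step 5: Re(z^7) = 78125 * 1 = 78125

78125


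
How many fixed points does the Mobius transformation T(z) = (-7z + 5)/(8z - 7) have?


Step 1: Fixed points satisfy T(z) = z
Step 2: 8z^2 - 5 = 0
Step 3: Discriminant = 0^2 - 4*8*(-5) = 160
Step 4: Number of fixed points = 2

2


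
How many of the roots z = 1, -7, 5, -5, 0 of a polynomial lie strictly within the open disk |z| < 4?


Step 1: Check each root:
  z = 1: |1| = 1 < 4
  z = -7: |-7| = 7 >= 4
  z = 5: |5| = 5 >= 4
  z = -5: |-5| = 5 >= 4
  z = 0: |0| = 0 < 4
Step 2: Count = 2

2


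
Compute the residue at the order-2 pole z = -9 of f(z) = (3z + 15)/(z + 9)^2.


Step 1: Pole of order 2 at z = -9
Step 2: Res = lim d/dz [(z + 9)^2 * f(z)] as z -> -9
Step 3: (z + 9)^2 * f(z) = 3z + 15
Step 4: d/dz[3z + 15] = 3

3


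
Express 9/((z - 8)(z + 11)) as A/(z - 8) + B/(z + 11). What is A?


Step 1: Multiply both sides by (z - 8) and set z = 8
Step 2: A = 9 / (8 + 11)
Step 3: A = 9 / 19
Step 4: A = 9/19

9/19


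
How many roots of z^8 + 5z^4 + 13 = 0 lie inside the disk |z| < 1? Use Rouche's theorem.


Step 1: On |z| = 1 the three terms have sizes |z^8| = 1^8 = 1, |5z^4| = 5*1^4 = 5, |13| = 13
Step 2: The dominant term is g(z) = 13; let h(z) = z^8 + 5z^4 so f = g + h
Step 3: On |z| = 1: |g| = 13 and |h| <= 1 + 5 = 6
Step 4: Since 13 > 6, |h| < |g| on |z| = 1, so by Rouche f has the same number of zeros as g inside |z| < 1
Step 5: g(z) = 13 is a nonzero constant with no zeros inside |z| < 1. Answer = 0

0


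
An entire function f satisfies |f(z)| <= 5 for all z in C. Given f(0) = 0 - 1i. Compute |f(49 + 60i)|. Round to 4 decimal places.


Step 1: By Liouville's theorem, a bounded entire function is constant.
Step 2: f(z) = f(0) = 0 - 1i for all z.
Step 3: |f(w)| = |0 - 1i| = sqrt(0 + 1)
Step 4: = 1.0

1.0


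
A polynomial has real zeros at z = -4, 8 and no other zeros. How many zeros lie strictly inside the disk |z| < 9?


Step 1: Check each root:
  z = -4: |-4| = 4 < 9
  z = 8: |8| = 8 < 9
Step 2: Count = 2

2


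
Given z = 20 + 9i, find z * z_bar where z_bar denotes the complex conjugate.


Step 1: conj(z) = 20 - 9i
Step 2: z * conj(z) = 20^2 + 9^2
Step 3: = 400 + 81 = 481

481


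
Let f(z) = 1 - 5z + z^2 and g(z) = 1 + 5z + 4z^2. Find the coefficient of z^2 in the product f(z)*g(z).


Step 1: z^2 term in f*g comes from: (1)*(4z^2) + (-5z)*(5z) + (z^2)*(1)
Step 2: = 4 - 25 + 1
Step 3: = -20

-20


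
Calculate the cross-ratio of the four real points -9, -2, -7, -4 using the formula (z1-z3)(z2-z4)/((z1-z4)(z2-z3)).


Step 1: (z1-z3)(z2-z4) = (-2) * 2 = -4
Step 2: (z1-z4)(z2-z3) = (-5) * 5 = -25
Step 3: Cross-ratio = 4/25 = 4/25

4/25


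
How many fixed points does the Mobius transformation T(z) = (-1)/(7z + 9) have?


Step 1: Fixed points satisfy T(z) = z
Step 2: 7z^2 + 9z + 1 = 0
Step 3: Discriminant = 9^2 - 4*7*1 = 53
Step 4: Number of fixed points = 2

2


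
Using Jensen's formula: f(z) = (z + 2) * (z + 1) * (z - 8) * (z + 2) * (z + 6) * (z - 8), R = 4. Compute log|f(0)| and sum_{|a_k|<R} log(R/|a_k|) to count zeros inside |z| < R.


Jensen's formula: (1/2pi)*integral log|f(Re^it)|dt = log|f(0)| + sum_{|a_k|<R} log(R/|a_k|)
Step 1: f(0) = 2 * 1 * (-8) * 2 * 6 * (-8) = 1536
Step 2: log|f(0)| = log|-2| + log|-1| + log|8| + log|-2| + log|-6| + log|8| = 7.3369
Step 3: Zeros inside |z| < 4: -2, -1, -2
Step 4: Jensen sum = log(4/2) + log(4/1) + log(4/2) = 2.7726
Step 5: n(R) = number of terms in the Jensen sum = count of zeros inside |z| < 4 = 3

3


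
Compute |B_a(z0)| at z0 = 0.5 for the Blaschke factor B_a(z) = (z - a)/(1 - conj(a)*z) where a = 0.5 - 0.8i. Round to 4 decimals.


Step 1: Numerator z0 - a = 0.5 - (0.5 - 0.8i) = 0 + 0.8i
Step 2: Denominator 1 - conj(a)*z0 = 1 - (0.5 + 0.8i)*0.5 = 0.75 - 0.4i
Step 3: |z0 - a|^2 = 0^2 + 0.8^2 = 0.64; |1 - conj(a)*z0|^2 = 0.75^2 + (-0.4)^2 = 0.7225
Step 4: |B_a(0.5)| = sqrt(0.64 / 0.7225) = sqrt(0.885813)
Step 5: = 0.9412

0.9412


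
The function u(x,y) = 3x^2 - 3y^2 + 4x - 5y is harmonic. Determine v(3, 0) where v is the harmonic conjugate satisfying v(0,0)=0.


Step 1: v_x = -u_y = 6y + 5
Step 2: v_y = u_x = 6x + 4
Step 3: v = 6xy + 5x + 4y + C
Step 4: v(0,0) = 0 => C = 0
Step 5: v(3, 0) = 15

15


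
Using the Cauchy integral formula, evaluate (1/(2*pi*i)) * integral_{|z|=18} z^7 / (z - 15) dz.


Step 1: f(z) = z^7, a = 15 is inside |z| = 18
Step 2: By Cauchy integral formula: (1/(2pi*i)) * integral = f(a)
Step 3: f(15) = 15^7 = 170859375

170859375


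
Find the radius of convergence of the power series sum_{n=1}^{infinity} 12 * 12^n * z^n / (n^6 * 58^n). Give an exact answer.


Step 1: General term a_n = 12 * 12^n / (n^6 * 58^n)
Step 2: By the root test, |a_n|^(1/n) = 12^(1/n) * 12 / (n^(6/n) * 58) -> 12/58 as n -> infinity (since 12^(1/n) -> 1 and n^(6/n) -> 1)
Step 3: R = 1/lim|a_n|^(1/n) = 58/12 = 29/6

29/6


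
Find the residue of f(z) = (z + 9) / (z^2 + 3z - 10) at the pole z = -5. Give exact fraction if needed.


Step 1: Q(z) = z^2 + 3z - 10 = (z + 5)(z - 2)
Step 2: Q'(z) = 2z + 3
Step 3: Q'(-5) = -7, P(-5) = 4
Step 4: Res = P(-5)/Q'(-5) = 4/(-7) = -4/7

-4/7


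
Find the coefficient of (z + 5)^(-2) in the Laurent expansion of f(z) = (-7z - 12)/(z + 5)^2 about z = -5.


Step 1: Write the numerator in powers of (z + 5): -7z - 12 = -7(z + 5) + (-7*(-5) - 12) = -7(z + 5) + 23
Step 2: Divide by (z + 5)^2: f(z) = 23(z + 5)^(-2) - 7(z + 5)^(-1)
Step 3: This finite sum is the Laurent series of f about z = -5.
Step 4: Coefficient of (z + 5)^(-2) = -7*(-5) - 12 = 23

23


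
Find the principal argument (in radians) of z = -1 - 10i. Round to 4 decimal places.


Step 1: z = -1 - 10i
Step 2: arg(z) = atan2(-10, -1)
Step 3: arg(z) = -1.6705

-1.6705


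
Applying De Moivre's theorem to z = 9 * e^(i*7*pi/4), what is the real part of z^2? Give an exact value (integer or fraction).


Step 1: By De Moivre's theorem, z^2 = 9^2 * e^(i*2*7*pi/4) = 81 * (cos(7*pi/2) + i*sin(7*pi/2))
Step 2: |z|^2 = 9^2 = 81
Step 3: Reduce the angle mod 2*pi: 7*pi/2 - 2*pi = 3*pi/2
Step 4: cos(3*pi/2) = 0
Step 5: Re(z^2) = 81 * 0 = 0

0


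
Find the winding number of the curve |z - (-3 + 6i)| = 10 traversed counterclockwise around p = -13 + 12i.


Step 1: Center c = (-3, 6), radius = 10
Step 2: |p - c|^2 = (-10)^2 + 6^2 = 136
Step 3: r^2 = 100
Step 4: |p-c| > r so winding number = 0

0


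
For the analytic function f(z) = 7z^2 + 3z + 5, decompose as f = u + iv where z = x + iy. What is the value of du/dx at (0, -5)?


Step 1: f(z) = 7(x+iy)^2 + 3(x+iy) + 5
Step 2: u = 7(x^2 - y^2) + 3x + 5
Step 3: u_x = 14x + 3
Step 4: At (0, -5): u_x = 0 + 3 = 3

3


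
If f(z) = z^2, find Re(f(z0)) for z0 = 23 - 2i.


Step 1: z0 = 23 - 2i
Step 2: z0^2 = 23^2 - (-2)^2 - 92i
Step 3: real part = 529 - 4 = 525

525


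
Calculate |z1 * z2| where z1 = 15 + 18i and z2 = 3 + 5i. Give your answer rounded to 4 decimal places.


Step 1: |z1| = sqrt(15^2 + 18^2) = sqrt(549)
Step 2: |z2| = sqrt(3^2 + 5^2) = sqrt(34)
Step 3: |z1*z2| = |z1|*|z2| = sqrt(549) * sqrt(34) = sqrt(549 * 34) = sqrt(18666)
Step 4: = 136.6236

136.6236


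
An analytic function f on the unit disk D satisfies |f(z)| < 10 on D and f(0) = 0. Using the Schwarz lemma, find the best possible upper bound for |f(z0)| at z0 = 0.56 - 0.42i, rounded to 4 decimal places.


Step 1: g = f/10 maps D -> D with g(0) = 0, so by the Schwarz lemma |g(z)| <= |z|, i.e. |f(z)| <= 10|z|; this is sharp (f(z) = 10z).
Step 2: |z0|^2 = 0.56^2 + (-0.42)^2 = 0.49
Step 3: |z0| = sqrt(0.49) = 0.7
Step 4: Best bound = 10 * |z0| = 10 * 0.7 = 7.0

7.0


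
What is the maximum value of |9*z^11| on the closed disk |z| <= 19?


Step 1: On |z| = 19, |f(z)| = 9 * |z|^11 = 9 * 19^11
Step 2: By maximum modulus principle, maximum is on boundary.
Step 3: Maximum = 9 * 116490258898219 = 1048412330083971

1048412330083971


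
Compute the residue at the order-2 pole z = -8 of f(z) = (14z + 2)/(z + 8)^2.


Step 1: Pole of order 2 at z = -8
Step 2: Res = lim d/dz [(z + 8)^2 * f(z)] as z -> -8
Step 3: (z + 8)^2 * f(z) = 14z + 2
Step 4: d/dz[14z + 2] = 14

14


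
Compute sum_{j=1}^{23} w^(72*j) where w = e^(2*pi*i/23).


Step 1: The sum sum_{j=1}^{n} w^(k*j) equals n if n | k, else 0.
Step 2: Here n = 23, k = 72
Step 3: Does n divide k? 23 | 72 -> False
Step 4: Sum = 0

0


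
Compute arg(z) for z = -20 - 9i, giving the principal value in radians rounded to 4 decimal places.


Step 1: z = -20 - 9i
Step 2: arg(z) = atan2(-9, -20)
Step 3: arg(z) = -2.7187

-2.7187


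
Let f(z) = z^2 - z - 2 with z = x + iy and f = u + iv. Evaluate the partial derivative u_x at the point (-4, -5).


Step 1: f(z) = (x+iy)^2 - (x+iy) - 2
Step 2: u = (x^2 - y^2) - x - 2
Step 3: u_x = 2x - 1
Step 4: At (-4, -5): u_x = -8 - 1 = -9

-9


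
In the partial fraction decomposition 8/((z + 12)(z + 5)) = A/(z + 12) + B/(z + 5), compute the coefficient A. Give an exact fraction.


Step 1: Multiply both sides by (z + 12) and set z = -12
Step 2: A = 8 / (-12 + 5)
Step 3: A = 8 / (-7)
Step 4: A = -8/7

-8/7


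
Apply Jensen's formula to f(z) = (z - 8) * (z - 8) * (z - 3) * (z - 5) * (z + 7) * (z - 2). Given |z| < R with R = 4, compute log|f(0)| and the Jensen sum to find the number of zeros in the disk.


Jensen's formula: (1/2pi)*integral log|f(Re^it)|dt = log|f(0)| + sum_{|a_k|<R} log(R/|a_k|)
Step 1: f(0) = (-8) * (-8) * (-3) * (-5) * 7 * (-2) = -13440
Step 2: log|f(0)| = log|8| + log|8| + log|3| + log|5| + log|-7| + log|2| = 9.506
Step 3: Zeros inside |z| < 4: 3, 2
Step 4: Jensen sum = log(4/3) + log(4/2) = 0.9808
Step 5: n(R) = number of terms in the Jensen sum = count of zeros inside |z| < 4 = 2

2


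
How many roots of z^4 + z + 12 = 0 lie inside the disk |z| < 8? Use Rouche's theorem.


Step 1: On |z| = 8 the three terms have sizes |z^4| = 8^4 = 4096, |z| = 8, |12| = 12
Step 2: The dominant term is g(z) = z^4; let h(z) = z + 12 so f = g + h
Step 3: On |z| = 8: |g| = 4096 and |h| <= 8 + 12 = 20
Step 4: Since 4096 > 20, |h| < |g| on |z| = 8, so by Rouche f has the same number of zeros as g inside |z| < 8
Step 5: g(z) = z^4 has 4 zeros (all at the origin) inside |z| < 8. Answer = 4

4


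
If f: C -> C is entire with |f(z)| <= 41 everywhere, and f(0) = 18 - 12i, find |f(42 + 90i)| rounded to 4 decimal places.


Step 1: By Liouville's theorem, a bounded entire function is constant.
Step 2: f(z) = f(0) = 18 - 12i for all z.
Step 3: |f(w)| = |18 - 12i| = sqrt(324 + 144)
Step 4: = 21.6333

21.6333


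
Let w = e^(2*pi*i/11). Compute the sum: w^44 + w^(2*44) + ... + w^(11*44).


Step 1: The sum sum_{j=1}^{n} w^(k*j) equals n if n | k, else 0.
Step 2: Here n = 11, k = 44
Step 3: Does n divide k? 11 | 44 -> True
Step 4: Sum = 11

11


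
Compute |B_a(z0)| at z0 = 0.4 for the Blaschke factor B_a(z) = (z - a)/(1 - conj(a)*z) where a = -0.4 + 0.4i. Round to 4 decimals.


Step 1: Numerator z0 - a = 0.4 - (-0.4 + 0.4i) = 0.8 - 0.4i
Step 2: Denominator 1 - conj(a)*z0 = 1 - (-0.4 - 0.4i)*0.4 = 1.16 + 0.16i
Step 3: |z0 - a|^2 = 0.8^2 + (-0.4)^2 = 0.8; |1 - conj(a)*z0|^2 = 1.16^2 + 0.16^2 = 1.3712
Step 4: |B_a(0.4)| = sqrt(0.8 / 1.3712) = sqrt(0.583431)
Step 5: = 0.7638

0.7638


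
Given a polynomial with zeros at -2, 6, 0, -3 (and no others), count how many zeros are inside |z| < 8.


Step 1: Check each root:
  z = -2: |-2| = 2 < 8
  z = 6: |6| = 6 < 8
  z = 0: |0| = 0 < 8
  z = -3: |-3| = 3 < 8
Step 2: Count = 4

4


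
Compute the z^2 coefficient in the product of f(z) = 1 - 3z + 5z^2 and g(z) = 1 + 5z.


Step 1: z^2 term in f*g comes from: (1)*(0) + (-3z)*(5z) + (5z^2)*(1)
Step 2: = 0 - 15 + 5
Step 3: = -10

-10


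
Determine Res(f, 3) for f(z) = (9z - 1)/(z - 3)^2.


Step 1: Pole of order 2 at z = 3
Step 2: Res = lim d/dz [(z - 3)^2 * f(z)] as z -> 3
Step 3: (z - 3)^2 * f(z) = 9z - 1
Step 4: d/dz[9z - 1] = 9

9


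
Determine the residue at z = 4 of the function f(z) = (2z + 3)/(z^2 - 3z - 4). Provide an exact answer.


Step 1: Q(z) = z^2 - 3z - 4 = (z - 4)(z + 1)
Step 2: Q'(z) = 2z - 3
Step 3: Q'(4) = 5, P(4) = 11
Step 4: Res = P(4)/Q'(4) = 11/5 = 11/5

11/5


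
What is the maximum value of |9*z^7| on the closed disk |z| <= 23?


Step 1: On |z| = 23, |f(z)| = 9 * |z|^7 = 9 * 23^7
Step 2: By maximum modulus principle, maximum is on boundary.
Step 3: Maximum = 9 * 3404825447 = 30643429023

30643429023


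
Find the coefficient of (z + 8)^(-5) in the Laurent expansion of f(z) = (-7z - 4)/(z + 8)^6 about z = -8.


Step 1: Write the numerator in powers of (z + 8): -7z - 4 = -7(z + 8) + (-7*(-8) - 4) = -7(z + 8) + 52
Step 2: Divide by (z + 8)^6: f(z) = 52(z + 8)^(-6) - 7(z + 8)^(-5)
Step 3: This finite sum is the Laurent series of f about z = -8.
Step 4: Coefficient of (z + 8)^(-5) = coefficient of (z + 8) in the re-centred numerator = -7

-7


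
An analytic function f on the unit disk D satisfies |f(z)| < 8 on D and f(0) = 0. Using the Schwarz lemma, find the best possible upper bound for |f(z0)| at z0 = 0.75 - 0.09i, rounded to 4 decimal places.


Step 1: g = f/8 maps D -> D with g(0) = 0, so by the Schwarz lemma |g(z)| <= |z|, i.e. |f(z)| <= 8|z|; this is sharp (f(z) = 8z).
Step 2: |z0|^2 = 0.75^2 + (-0.09)^2 = 0.5706
Step 3: |z0| = sqrt(0.5706) = 0.755381
Step 4: Best bound = 8 * |z0| = 8 * 0.755381 = 6.043

6.043


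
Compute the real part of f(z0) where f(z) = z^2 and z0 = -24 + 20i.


Step 1: z0 = -24 + 20i
Step 2: z0^2 = (-24)^2 - 20^2 - 960i
Step 3: real part = 576 - 400 = 176

176


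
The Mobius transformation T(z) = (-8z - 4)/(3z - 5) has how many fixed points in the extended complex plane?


Step 1: Fixed points satisfy T(z) = z
Step 2: 3z^2 + 3z + 4 = 0
Step 3: Discriminant = 3^2 - 4*3*4 = -39
Step 4: Number of fixed points = 2

2


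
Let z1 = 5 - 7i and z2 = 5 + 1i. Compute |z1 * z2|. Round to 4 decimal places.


Step 1: |z1| = sqrt(5^2 + (-7)^2) = sqrt(74)
Step 2: |z2| = sqrt(5^2 + 1^2) = sqrt(26)
Step 3: |z1*z2| = |z1|*|z2| = sqrt(74) * sqrt(26) = sqrt(74 * 26) = sqrt(1924)
Step 4: = 43.8634

43.8634


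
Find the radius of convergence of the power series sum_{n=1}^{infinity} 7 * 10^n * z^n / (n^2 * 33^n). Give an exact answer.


Step 1: General term a_n = 7 * 10^n / (n^2 * 33^n)
Step 2: By the root test, |a_n|^(1/n) = 7^(1/n) * 10 / (n^(2/n) * 33) -> 10/33 as n -> infinity (since 7^(1/n) -> 1 and n^(2/n) -> 1)
Step 3: R = 1/lim|a_n|^(1/n) = 33/10

33/10


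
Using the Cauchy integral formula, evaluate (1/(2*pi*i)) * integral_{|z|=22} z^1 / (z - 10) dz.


Step 1: f(z) = z^1, a = 10 is inside |z| = 22
Step 2: By Cauchy integral formula: (1/(2pi*i)) * integral = f(a)
Step 3: f(10) = 10^1 = 10

10


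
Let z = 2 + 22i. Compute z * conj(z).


Step 1: conj(z) = 2 - 22i
Step 2: z * conj(z) = 2^2 + 22^2
Step 3: = 4 + 484 = 488

488


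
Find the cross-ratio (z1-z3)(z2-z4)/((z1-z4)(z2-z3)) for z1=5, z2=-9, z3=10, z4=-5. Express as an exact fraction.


Step 1: (z1-z3)(z2-z4) = (-5) * (-4) = 20
Step 2: (z1-z4)(z2-z3) = 10 * (-19) = -190
Step 3: Cross-ratio = -20/190 = -2/19

-2/19


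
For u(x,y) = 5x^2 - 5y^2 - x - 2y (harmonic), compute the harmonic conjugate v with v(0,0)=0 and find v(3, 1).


Step 1: v_x = -u_y = 10y + 2
Step 2: v_y = u_x = 10x - 1
Step 3: v = 10xy + 2x - y + C
Step 4: v(0,0) = 0 => C = 0
Step 5: v(3, 1) = 35

35


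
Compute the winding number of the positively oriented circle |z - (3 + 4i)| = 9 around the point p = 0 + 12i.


Step 1: Center c = (3, 4), radius = 9
Step 2: |p - c|^2 = (-3)^2 + 8^2 = 73
Step 3: r^2 = 81
Step 4: |p-c| < r so winding number = 1

1


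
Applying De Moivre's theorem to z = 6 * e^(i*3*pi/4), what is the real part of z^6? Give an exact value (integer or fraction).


Step 1: By De Moivre's theorem, z^6 = 6^6 * e^(i*6*3*pi/4) = 46656 * (cos(9*pi/2) + i*sin(9*pi/2))
Step 2: |z|^6 = 6^6 = 46656
Step 3: Reduce the angle mod 2*pi: 9*pi/2 - 4*pi = pi/2
Step 4: cos(pi/2) = 0
Step 5: Re(z^6) = 46656 * 0 = 0

0


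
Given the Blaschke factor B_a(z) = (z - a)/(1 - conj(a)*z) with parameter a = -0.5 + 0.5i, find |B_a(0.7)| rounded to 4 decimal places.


Step 1: Numerator z0 - a = 0.7 - (-0.5 + 0.5i) = 1.2 - 0.5i
Step 2: Denominator 1 - conj(a)*z0 = 1 - (-0.5 - 0.5i)*0.7 = 1.35 + 0.35i
Step 3: |z0 - a|^2 = 1.2^2 + (-0.5)^2 = 1.69; |1 - conj(a)*z0|^2 = 1.35^2 + 0.35^2 = 1.945
Step 4: |B_a(0.7)| = sqrt(1.69 / 1.945) = sqrt(0.868895)
Step 5: = 0.9321

0.9321


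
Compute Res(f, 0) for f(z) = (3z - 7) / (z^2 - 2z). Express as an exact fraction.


Step 1: Q(z) = z^2 - 2z = (z)(z - 2)
Step 2: Q'(z) = 2z - 2
Step 3: Q'(0) = -2, P(0) = -7
Step 4: Res = P(0)/Q'(0) = -7/(-2) = 7/2

7/2


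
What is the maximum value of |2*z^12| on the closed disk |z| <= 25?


Step 1: On |z| = 25, |f(z)| = 2 * |z|^12 = 2 * 25^12
Step 2: By maximum modulus principle, maximum is on boundary.
Step 3: Maximum = 2 * 59604644775390625 = 119209289550781250

119209289550781250


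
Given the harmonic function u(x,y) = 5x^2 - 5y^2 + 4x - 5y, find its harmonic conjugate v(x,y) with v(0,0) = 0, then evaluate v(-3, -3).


Step 1: v_x = -u_y = 10y + 5
Step 2: v_y = u_x = 10x + 4
Step 3: v = 10xy + 5x + 4y + C
Step 4: v(0,0) = 0 => C = 0
Step 5: v(-3, -3) = 63

63


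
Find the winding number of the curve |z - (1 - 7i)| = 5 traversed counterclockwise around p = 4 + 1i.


Step 1: Center c = (1, -7), radius = 5
Step 2: |p - c|^2 = 3^2 + 8^2 = 73
Step 3: r^2 = 25
Step 4: |p-c| > r so winding number = 0

0


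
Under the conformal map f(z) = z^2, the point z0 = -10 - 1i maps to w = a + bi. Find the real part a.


Step 1: z0 = -10 - 1i
Step 2: z0^2 = (-10)^2 - (-1)^2 + 20i
Step 3: real part = 100 - 1 = 99

99


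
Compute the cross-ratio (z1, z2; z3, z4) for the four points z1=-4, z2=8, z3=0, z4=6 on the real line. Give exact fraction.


Step 1: (z1-z3)(z2-z4) = (-4) * 2 = -8
Step 2: (z1-z4)(z2-z3) = (-10) * 8 = -80
Step 3: Cross-ratio = 8/80 = 1/10

1/10


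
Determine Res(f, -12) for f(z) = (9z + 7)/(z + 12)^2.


Step 1: Pole of order 2 at z = -12
Step 2: Res = lim d/dz [(z + 12)^2 * f(z)] as z -> -12
Step 3: (z + 12)^2 * f(z) = 9z + 7
Step 4: d/dz[9z + 7] = 9

9


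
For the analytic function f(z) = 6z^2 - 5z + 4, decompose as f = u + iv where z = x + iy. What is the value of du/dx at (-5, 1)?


Step 1: f(z) = 6(x+iy)^2 - 5(x+iy) + 4
Step 2: u = 6(x^2 - y^2) - 5x + 4
Step 3: u_x = 12x - 5
Step 4: At (-5, 1): u_x = -60 - 5 = -65

-65


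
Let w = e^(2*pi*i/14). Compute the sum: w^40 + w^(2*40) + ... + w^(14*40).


Step 1: The sum sum_{j=1}^{n} w^(k*j) equals n if n | k, else 0.
Step 2: Here n = 14, k = 40
Step 3: Does n divide k? 14 | 40 -> False
Step 4: Sum = 0

0


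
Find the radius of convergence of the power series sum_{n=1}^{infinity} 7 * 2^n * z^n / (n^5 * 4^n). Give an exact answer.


Step 1: General term a_n = 7 * 2^n / (n^5 * 4^n)
Step 2: By the root test, |a_n|^(1/n) = 7^(1/n) * 2 / (n^(5/n) * 4) -> 2/4 as n -> infinity (since 7^(1/n) -> 1 and n^(5/n) -> 1)
Step 3: R = 1/lim|a_n|^(1/n) = 4/2 = 2

2


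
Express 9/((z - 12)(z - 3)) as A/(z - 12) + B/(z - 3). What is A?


Step 1: Multiply both sides by (z - 12) and set z = 12
Step 2: A = 9 / (12 - 3)
Step 3: A = 9 / 9
Step 4: A = 1

1


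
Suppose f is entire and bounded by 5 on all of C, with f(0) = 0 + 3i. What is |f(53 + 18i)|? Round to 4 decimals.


Step 1: By Liouville's theorem, a bounded entire function is constant.
Step 2: f(z) = f(0) = 0 + 3i for all z.
Step 3: |f(w)| = |0 + 3i| = sqrt(0 + 9)
Step 4: = 3.0

3.0


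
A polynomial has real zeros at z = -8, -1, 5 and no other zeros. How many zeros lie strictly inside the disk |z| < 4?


Step 1: Check each root:
  z = -8: |-8| = 8 >= 4
  z = -1: |-1| = 1 < 4
  z = 5: |5| = 5 >= 4
Step 2: Count = 1

1


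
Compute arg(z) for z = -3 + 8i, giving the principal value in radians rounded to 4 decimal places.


Step 1: z = -3 + 8i
Step 2: arg(z) = atan2(8, -3)
Step 3: arg(z) = 1.9296

1.9296


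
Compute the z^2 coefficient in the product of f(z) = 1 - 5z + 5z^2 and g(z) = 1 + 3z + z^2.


Step 1: z^2 term in f*g comes from: (1)*(z^2) + (-5z)*(3z) + (5z^2)*(1)
Step 2: = 1 - 15 + 5
Step 3: = -9

-9


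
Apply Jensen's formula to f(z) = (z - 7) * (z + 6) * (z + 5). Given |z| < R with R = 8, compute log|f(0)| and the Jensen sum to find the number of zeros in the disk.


Jensen's formula: (1/2pi)*integral log|f(Re^it)|dt = log|f(0)| + sum_{|a_k|<R} log(R/|a_k|)
Step 1: f(0) = (-7) * 6 * 5 = -210
Step 2: log|f(0)| = log|7| + log|-6| + log|-5| = 5.3471
Step 3: Zeros inside |z| < 8: 7, -6, -5
Step 4: Jensen sum = log(8/7) + log(8/6) + log(8/5) = 0.8912
Step 5: n(R) = number of terms in the Jensen sum = count of zeros inside |z| < 8 = 3

3


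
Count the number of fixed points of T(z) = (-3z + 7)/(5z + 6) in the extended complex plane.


Step 1: Fixed points satisfy T(z) = z
Step 2: 5z^2 + 9z - 7 = 0
Step 3: Discriminant = 9^2 - 4*5*(-7) = 221
Step 4: Number of fixed points = 2

2


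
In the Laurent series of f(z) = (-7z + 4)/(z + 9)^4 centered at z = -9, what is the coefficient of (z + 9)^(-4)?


Step 1: Write the numerator in powers of (z + 9): -7z + 4 = -7(z + 9) + (-7*(-9) + 4) = -7(z + 9) + 67
Step 2: Divide by (z + 9)^4: f(z) = 67(z + 9)^(-4) - 7(z + 9)^(-3)
Step 3: This finite sum is the Laurent series of f about z = -9.
Step 4: Coefficient of (z + 9)^(-4) = -7*(-9) + 4 = 67

67


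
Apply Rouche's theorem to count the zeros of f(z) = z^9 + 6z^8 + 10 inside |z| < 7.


Step 1: On |z| = 7 the three terms have sizes |z^9| = 7^9 = 40353607, |6z^8| = 6*7^8 = 34588806, |10| = 10
Step 2: The dominant term is g(z) = z^9; let h(z) = 6z^8 + 10 so f = g + h
Step 3: On |z| = 7: |g| = 40353607 and |h| <= 34588806 + 10 = 34588816
Step 4: Since 40353607 > 34588816, |h| < |g| on |z| = 7, so by Rouche f has the same number of zeros as g inside |z| < 7
Step 5: g(z) = z^9 has 9 zeros (all at the origin) inside |z| < 7. Answer = 9

9


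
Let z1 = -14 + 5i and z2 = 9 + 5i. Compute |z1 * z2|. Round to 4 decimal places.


Step 1: |z1| = sqrt((-14)^2 + 5^2) = sqrt(221)
Step 2: |z2| = sqrt(9^2 + 5^2) = sqrt(106)
Step 3: |z1*z2| = |z1|*|z2| = sqrt(221) * sqrt(106) = sqrt(221 * 106) = sqrt(23426)
Step 4: = 153.0555

153.0555


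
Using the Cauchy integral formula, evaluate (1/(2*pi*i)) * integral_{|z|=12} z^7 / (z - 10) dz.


Step 1: f(z) = z^7, a = 10 is inside |z| = 12
Step 2: By Cauchy integral formula: (1/(2pi*i)) * integral = f(a)
Step 3: f(10) = 10^7 = 10000000

10000000


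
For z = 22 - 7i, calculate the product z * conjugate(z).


Step 1: conj(z) = 22 + 7i
Step 2: z * conj(z) = 22^2 + (-7)^2
Step 3: = 484 + 49 = 533

533


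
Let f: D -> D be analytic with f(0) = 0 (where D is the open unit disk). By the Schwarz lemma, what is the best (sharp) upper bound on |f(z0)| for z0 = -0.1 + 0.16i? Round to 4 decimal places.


Step 1: Schwarz lemma: if f: D -> D is analytic with f(0) = 0, then |f(z)| <= |z| for all z in D, and this is sharp (f(z) = z).
Step 2: |z0|^2 = (-0.1)^2 + 0.16^2 = 0.0356
Step 3: |z0| = sqrt(0.0356) = 0.18868
Step 4: Best bound = |z0| = 0.1887

0.1887


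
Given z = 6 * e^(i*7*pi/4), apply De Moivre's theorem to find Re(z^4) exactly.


Step 1: By De Moivre's theorem, z^4 = 6^4 * e^(i*4*7*pi/4) = 1296 * (cos(7*pi) + i*sin(7*pi))
Step 2: |z|^4 = 6^4 = 1296
Step 3: Reduce the angle mod 2*pi: 7*pi - 6*pi = pi
Step 4: cos(pi) = -1
Step 5: Re(z^4) = 1296 * (-1) = -1296

-1296


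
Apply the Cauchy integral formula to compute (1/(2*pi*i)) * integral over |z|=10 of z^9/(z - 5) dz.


Step 1: f(z) = z^9, a = 5 is inside |z| = 10
Step 2: By Cauchy integral formula: (1/(2pi*i)) * integral = f(a)
Step 3: f(5) = 5^9 = 1953125

1953125


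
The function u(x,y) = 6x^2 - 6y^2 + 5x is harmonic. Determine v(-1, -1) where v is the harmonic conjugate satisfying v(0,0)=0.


Step 1: v_x = -u_y = 12y + 0
Step 2: v_y = u_x = 12x + 5
Step 3: v = 12xy + 5y + C
Step 4: v(0,0) = 0 => C = 0
Step 5: v(-1, -1) = 7

7


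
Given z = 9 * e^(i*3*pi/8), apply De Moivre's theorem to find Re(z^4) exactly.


Step 1: By De Moivre's theorem, z^4 = 9^4 * e^(i*4*3*pi/8) = 6561 * (cos(3*pi/2) + i*sin(3*pi/2))
Step 2: |z|^4 = 9^4 = 6561
Step 3: The angle 3*pi/2 already lies in [0, 2*pi)
Step 4: cos(3*pi/2) = 0
Step 5: Re(z^4) = 6561 * 0 = 0

0


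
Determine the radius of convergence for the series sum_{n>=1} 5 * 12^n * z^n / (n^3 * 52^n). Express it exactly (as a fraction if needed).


Step 1: General term a_n = 5 * 12^n / (n^3 * 52^n)
Step 2: By the root test, |a_n|^(1/n) = 5^(1/n) * 12 / (n^(3/n) * 52) -> 12/52 as n -> infinity (since 5^(1/n) -> 1 and n^(3/n) -> 1)
Step 3: R = 1/lim|a_n|^(1/n) = 52/12 = 13/3

13/3


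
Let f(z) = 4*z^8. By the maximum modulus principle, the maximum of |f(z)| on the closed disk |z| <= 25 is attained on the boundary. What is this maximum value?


Step 1: On |z| = 25, |f(z)| = 4 * |z|^8 = 4 * 25^8
Step 2: By maximum modulus principle, maximum is on boundary.
Step 3: Maximum = 4 * 152587890625 = 610351562500

610351562500


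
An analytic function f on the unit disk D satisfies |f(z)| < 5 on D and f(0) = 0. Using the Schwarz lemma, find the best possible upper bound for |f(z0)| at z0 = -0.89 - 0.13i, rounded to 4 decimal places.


Step 1: g = f/5 maps D -> D with g(0) = 0, so by the Schwarz lemma |g(z)| <= |z|, i.e. |f(z)| <= 5|z|; this is sharp (f(z) = 5z).
Step 2: |z0|^2 = (-0.89)^2 + (-0.13)^2 = 0.809
Step 3: |z0| = sqrt(0.809) = 0.899444
Step 4: Best bound = 5 * |z0| = 5 * 0.899444 = 4.4972

4.4972
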